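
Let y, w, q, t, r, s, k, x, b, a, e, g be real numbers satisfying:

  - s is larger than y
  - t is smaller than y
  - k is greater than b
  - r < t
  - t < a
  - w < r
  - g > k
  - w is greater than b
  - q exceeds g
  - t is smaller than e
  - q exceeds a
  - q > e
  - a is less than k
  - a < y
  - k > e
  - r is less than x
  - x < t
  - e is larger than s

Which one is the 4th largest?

e

Piecing the relations together gives one ordering: b < w < r < x < t < a < y < s < e < k < g < q.
Counting 4 from the largest end gives e.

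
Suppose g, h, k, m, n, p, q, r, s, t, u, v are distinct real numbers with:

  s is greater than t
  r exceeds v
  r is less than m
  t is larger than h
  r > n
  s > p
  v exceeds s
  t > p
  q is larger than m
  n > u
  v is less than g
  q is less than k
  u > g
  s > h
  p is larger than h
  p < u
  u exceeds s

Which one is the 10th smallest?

m

Chaining the given pairs: h < p < t < s < v < g < u < n < r < m < q < k.
The 10th smallest is m.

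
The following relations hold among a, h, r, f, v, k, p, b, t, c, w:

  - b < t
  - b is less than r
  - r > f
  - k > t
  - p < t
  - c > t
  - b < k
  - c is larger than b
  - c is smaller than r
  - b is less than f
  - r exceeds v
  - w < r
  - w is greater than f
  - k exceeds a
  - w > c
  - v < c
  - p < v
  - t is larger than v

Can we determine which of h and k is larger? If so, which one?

undetermined

Following every chain through h: nothing is chained to h.
k is not reached, and no chain runs the other way from k to h.
So the given relations leave the order of h and k undetermined.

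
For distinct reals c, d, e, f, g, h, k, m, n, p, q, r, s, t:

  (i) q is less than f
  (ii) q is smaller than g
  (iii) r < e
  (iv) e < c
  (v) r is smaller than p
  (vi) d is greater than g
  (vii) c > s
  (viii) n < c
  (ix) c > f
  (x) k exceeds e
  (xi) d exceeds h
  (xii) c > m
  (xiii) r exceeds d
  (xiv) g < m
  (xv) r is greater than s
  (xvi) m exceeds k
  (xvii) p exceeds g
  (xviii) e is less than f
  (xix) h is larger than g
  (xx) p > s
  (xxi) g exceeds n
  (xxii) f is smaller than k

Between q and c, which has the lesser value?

Link the given pairs in sequence: q < g; g < h; h < d; d < r; r < e; e < f; f < k; k < m; m < c.
Chaining these gives q < g < h < d < r < e < f < k < m < c.
So q < c; q is the smaller of the two.

q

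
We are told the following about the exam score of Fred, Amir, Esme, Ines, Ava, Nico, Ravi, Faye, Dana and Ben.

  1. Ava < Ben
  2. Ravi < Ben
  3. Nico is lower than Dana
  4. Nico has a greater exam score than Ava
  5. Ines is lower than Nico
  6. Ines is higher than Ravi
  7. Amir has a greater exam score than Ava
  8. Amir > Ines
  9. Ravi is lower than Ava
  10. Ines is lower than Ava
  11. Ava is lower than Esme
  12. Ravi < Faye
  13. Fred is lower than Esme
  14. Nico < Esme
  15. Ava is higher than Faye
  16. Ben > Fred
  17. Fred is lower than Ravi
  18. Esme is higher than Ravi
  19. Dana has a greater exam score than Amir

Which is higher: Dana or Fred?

Following the relations from Fred: Fred < Ravi < Faye < Ava < Amir < Dana.
So Fred < Dana; Dana is the higher of the two.

Dana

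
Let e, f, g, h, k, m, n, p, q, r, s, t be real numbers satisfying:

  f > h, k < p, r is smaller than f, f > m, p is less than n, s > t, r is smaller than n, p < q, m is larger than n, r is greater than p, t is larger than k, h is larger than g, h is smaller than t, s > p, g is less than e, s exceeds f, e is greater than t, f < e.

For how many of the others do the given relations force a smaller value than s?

From s the given relations immediately reach p, t, f.
From those, h, k, r, m — 7 in total.
From those, g, n — 9 in total.
No other element is forced below s by the given relations, so the count is 9.

9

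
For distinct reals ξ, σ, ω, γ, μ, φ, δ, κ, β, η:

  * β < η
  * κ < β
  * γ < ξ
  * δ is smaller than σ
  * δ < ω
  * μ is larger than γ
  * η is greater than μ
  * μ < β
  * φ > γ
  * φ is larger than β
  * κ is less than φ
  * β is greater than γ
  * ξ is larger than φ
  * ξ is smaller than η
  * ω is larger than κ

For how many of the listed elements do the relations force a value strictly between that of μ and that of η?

3

The relations place μ below η. An element lies strictly between them when it is forced above μ and also forced below η.
Above μ: {β, φ, ξ}. Below η: {γ, κ, β, φ, ξ}.
Intersection: {β, φ, ξ} — 3.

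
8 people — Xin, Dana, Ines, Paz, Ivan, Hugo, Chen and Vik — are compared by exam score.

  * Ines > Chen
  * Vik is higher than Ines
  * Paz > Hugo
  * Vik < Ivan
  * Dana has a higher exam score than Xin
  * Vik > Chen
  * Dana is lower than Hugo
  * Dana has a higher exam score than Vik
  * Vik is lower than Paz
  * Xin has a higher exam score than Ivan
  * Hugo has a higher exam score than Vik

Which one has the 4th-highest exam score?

Xin

Piecing the relations together gives one ordering: Chen < Ines < Vik < Ivan < Xin < Dana < Hugo < Paz.
Counting 4 from the largest end gives Xin.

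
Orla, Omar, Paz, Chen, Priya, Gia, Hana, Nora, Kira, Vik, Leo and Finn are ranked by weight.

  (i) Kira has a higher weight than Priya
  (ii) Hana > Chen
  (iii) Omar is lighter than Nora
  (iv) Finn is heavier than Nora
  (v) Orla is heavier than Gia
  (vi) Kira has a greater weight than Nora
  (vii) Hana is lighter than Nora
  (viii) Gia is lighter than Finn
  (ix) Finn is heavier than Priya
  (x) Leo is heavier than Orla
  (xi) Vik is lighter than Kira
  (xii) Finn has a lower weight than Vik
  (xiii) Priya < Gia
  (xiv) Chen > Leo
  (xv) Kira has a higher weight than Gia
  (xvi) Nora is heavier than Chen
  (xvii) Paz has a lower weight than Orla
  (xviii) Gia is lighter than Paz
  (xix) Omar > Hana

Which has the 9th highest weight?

Orla

The consecutive relations fix a unique order: Priya < Gia < Paz < Orla < Leo < Chen < Hana < Omar < Nora < Finn < Vik < Kira.
Counting 9 from the largest end gives Orla.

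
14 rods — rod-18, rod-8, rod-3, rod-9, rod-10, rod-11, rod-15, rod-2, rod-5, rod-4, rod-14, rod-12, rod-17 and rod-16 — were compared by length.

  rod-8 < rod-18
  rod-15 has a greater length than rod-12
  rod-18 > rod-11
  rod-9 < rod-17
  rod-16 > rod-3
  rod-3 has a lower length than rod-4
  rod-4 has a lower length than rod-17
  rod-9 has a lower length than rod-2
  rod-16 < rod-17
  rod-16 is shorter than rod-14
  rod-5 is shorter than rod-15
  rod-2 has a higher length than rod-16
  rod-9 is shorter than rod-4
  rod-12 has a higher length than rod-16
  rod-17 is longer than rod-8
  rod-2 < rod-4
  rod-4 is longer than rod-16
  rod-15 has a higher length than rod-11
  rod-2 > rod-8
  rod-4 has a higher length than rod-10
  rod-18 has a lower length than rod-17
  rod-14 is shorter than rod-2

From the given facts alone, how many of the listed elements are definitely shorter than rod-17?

From rod-17 the given relations immediately reach rod-8, rod-16, rod-9, rod-4, rod-18.
From those, rod-10, rod-3, rod-11, rod-2 — 9 in total.
From those, rod-14 — 10 in total.
Nothing else is reachable below rod-17; 10 in all.

10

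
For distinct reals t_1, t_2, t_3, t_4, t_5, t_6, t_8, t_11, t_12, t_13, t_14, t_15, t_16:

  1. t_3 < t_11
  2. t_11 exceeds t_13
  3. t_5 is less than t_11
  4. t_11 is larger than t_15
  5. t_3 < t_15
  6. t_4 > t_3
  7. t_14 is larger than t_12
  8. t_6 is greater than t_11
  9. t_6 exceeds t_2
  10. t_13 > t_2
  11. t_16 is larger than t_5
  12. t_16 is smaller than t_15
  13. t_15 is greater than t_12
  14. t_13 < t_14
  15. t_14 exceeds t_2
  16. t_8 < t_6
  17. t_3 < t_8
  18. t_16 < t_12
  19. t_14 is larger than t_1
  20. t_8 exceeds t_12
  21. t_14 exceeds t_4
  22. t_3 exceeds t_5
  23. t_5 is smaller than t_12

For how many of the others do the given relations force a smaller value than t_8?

4

From t_8 the given relations immediately reach t_12, t_3.
From those, t_5, t_16 — 4 in total.
Nothing else is reachable below t_8; 4 in all.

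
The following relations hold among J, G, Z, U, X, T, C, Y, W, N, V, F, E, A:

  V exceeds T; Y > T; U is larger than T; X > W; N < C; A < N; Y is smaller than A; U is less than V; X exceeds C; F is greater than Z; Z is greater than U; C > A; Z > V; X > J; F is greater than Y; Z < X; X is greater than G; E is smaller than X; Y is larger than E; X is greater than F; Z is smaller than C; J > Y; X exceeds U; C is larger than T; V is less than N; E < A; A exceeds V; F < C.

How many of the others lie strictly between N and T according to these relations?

4

The relations place T below N. An element lies strictly between them when it is forced above T and also forced below N.
Above T: {Y, U, V, A, Z, J, F, C, X}. Below N: {E, Y, U, V, A}.
Intersection: {Y, U, V, A} — 4.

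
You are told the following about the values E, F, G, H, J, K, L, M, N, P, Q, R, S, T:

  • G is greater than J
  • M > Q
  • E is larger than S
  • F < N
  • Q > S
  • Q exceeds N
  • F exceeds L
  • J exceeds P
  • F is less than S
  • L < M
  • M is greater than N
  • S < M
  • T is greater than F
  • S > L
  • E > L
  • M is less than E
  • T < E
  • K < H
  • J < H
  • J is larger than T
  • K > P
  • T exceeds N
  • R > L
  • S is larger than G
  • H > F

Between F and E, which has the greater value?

E

F < N and N < T give F < T.
Then T < J extends the chain to J.
With J < G: F < N < T < J < G.
Then G < S extends the chain to S.
With S < M: F < N < T < J < G < S < M.
Then M < E extends the chain to E.
So F < E; E is the larger of the two.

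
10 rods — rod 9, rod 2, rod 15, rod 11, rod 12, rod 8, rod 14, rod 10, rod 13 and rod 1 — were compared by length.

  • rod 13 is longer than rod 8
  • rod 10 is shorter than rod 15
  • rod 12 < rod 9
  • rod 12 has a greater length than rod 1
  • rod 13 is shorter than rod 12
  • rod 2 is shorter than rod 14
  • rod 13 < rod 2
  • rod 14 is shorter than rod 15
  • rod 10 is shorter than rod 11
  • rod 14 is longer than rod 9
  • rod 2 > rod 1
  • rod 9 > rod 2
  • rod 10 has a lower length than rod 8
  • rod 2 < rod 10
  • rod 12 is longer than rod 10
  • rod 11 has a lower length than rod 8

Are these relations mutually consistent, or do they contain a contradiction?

We have rod 13 < rod 2 stated directly, yet also rod 2 < rod 10 < rod 11 < rod 8 < rod 13 by chaining the others — so rod 2 < rod 13. Contradiction.

inconsistent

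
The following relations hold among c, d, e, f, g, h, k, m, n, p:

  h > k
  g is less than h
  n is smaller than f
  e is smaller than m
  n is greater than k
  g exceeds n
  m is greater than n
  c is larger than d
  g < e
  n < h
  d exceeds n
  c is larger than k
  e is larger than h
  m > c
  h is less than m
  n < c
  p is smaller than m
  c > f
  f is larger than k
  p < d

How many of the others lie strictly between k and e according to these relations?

The relations place k below e. An element lies strictly between them when it is forced above k and also forced below e.
Above k: {n, f, g, d, h, c, m}. Below e: {n, g, h}.
Intersection: {n, g, h} — 3.

3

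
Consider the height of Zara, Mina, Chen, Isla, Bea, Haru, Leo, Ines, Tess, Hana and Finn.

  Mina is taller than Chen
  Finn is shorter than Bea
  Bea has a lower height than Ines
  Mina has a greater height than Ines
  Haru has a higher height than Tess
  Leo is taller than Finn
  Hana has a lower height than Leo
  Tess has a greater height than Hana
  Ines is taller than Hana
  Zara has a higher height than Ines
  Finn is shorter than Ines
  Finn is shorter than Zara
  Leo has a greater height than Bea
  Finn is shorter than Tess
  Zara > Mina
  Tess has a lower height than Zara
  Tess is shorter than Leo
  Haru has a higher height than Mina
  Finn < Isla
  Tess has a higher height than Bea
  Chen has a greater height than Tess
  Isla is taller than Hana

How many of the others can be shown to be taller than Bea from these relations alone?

7

The elements the relations force above Bea are Tess, Ines, Chen, Leo, Mina, Zara, Haru — no chain reaches any other.
That is 7.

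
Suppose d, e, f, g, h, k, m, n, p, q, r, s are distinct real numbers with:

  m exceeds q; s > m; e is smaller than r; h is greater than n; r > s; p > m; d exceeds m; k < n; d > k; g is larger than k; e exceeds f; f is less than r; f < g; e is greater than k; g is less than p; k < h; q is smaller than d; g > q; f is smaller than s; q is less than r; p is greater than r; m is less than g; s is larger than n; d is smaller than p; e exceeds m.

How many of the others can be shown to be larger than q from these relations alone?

7

The elements the relations force above q are m, s, g, d, e, r, p — no chain reaches any other.
That is 7.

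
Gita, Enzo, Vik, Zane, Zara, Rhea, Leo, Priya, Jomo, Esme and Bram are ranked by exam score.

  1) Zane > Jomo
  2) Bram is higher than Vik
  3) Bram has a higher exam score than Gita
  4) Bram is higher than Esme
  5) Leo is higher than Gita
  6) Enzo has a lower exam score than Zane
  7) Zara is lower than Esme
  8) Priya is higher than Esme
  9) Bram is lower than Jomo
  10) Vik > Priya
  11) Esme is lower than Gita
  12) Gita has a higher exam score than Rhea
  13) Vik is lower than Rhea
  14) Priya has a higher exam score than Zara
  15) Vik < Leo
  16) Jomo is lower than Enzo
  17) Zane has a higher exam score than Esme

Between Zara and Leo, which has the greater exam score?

Leo

Zara < Esme < Priya < Vik < Rhea < Gita < Leo, by transitivity through Esme, Priya, Vik, Rhea, Gita.
So Zara < Leo; Leo is the higher of the two.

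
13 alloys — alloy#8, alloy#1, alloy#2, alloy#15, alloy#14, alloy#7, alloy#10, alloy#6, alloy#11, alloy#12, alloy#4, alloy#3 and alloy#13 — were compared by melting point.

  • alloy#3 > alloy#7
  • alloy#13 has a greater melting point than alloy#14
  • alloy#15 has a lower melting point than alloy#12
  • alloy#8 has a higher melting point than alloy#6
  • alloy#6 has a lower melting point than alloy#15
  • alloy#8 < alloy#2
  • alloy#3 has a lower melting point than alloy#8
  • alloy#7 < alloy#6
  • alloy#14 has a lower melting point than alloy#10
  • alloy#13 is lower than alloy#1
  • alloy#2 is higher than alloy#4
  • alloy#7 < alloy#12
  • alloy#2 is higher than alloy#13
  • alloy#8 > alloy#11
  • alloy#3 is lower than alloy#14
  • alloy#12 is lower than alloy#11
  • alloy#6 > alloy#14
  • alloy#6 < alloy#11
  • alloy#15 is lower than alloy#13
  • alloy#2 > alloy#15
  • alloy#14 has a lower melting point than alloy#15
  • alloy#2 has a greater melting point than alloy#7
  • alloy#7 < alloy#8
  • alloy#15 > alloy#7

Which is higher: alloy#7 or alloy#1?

alloy#7 < alloy#3 and alloy#3 < alloy#14 give alloy#7 < alloy#14.
Then alloy#14 < alloy#6 extends the chain to alloy#6.
Then alloy#6 < alloy#15 extends the chain to alloy#15.
With alloy#15 < alloy#13: alloy#7 < alloy#3 < alloy#14 < alloy#6 < alloy#15 < alloy#13.
Then alloy#13 < alloy#1 extends the chain to alloy#1.
So alloy#7 < alloy#1; alloy#1 is the higher of the two.

alloy#1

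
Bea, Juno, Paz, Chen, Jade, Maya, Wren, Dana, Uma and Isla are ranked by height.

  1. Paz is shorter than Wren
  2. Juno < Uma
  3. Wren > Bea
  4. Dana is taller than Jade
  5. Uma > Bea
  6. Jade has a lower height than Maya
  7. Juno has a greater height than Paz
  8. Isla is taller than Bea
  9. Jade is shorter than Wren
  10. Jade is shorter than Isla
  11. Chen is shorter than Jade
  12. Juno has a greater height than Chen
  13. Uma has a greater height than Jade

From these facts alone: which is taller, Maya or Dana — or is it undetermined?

undetermined

Following every chain through Dana: below Dana we get Chen, Jade.
Maya is not reached, and no chain runs the other way from Maya to Dana.
So the given relations leave the order of Dana and Maya undetermined.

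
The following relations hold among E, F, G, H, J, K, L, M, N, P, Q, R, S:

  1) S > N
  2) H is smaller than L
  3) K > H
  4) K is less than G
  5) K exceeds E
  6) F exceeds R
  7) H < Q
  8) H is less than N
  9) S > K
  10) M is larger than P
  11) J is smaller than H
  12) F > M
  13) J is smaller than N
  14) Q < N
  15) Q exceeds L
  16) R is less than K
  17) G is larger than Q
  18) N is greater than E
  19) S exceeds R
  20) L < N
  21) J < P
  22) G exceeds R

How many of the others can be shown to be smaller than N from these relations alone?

5

From N the given relations immediately reach J, H, L, Q, E.
No other element is forced below N by the given relations, so the count is 5.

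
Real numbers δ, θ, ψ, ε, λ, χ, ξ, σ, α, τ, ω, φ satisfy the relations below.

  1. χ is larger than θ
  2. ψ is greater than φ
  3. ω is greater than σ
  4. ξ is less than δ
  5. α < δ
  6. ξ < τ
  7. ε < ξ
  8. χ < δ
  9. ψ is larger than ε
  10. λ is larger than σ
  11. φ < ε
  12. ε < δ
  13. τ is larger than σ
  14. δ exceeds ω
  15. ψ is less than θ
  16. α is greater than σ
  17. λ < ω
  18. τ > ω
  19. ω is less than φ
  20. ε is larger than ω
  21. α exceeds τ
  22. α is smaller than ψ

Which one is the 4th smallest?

The consecutive relations fix a unique order: σ < λ < ω < φ < ε < ξ < τ < α < ψ < θ < χ < δ.
Counting 4 from the smallest end gives φ.

φ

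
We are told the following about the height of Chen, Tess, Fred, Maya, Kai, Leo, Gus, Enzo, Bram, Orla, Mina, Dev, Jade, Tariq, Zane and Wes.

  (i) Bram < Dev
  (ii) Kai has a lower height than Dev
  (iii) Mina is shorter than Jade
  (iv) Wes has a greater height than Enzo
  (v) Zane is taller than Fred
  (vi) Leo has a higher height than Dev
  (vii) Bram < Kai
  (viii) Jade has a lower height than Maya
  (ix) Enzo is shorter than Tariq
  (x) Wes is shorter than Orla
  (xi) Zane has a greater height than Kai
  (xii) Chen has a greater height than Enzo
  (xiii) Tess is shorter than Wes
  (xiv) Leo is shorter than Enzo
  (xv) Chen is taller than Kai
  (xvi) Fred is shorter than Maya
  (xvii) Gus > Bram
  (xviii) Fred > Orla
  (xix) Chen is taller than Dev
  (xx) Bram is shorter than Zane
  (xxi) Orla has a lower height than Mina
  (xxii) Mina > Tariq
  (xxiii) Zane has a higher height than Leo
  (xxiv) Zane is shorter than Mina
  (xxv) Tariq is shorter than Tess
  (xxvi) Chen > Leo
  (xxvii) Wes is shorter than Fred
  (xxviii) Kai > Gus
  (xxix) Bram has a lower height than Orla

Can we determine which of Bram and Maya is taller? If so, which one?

Maya

The relevant relations are Bram < Gus; Gus < Kai; Kai < Dev; Dev < Leo; Leo < Enzo; Enzo < Tariq; Tariq < Tess; Tess < Wes; Wes < Orla; Orla < Fred; Fred < Zane; Zane < Mina; Mina < Jade; Jade < Maya.
Together: Bram < Gus < Kai < Dev < Leo < Enzo < Tariq < Tess < Wes < Orla < Fred < Zane < Mina < Jade < Maya.
So Maya is taller.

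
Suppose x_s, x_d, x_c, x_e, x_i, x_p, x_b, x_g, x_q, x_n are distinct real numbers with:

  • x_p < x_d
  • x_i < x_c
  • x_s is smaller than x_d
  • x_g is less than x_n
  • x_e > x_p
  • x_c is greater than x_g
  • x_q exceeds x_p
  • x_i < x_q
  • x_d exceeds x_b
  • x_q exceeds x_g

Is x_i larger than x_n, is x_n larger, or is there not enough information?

undetermined

Following every chain through x_i: above x_i we get x_q, x_c.
x_n is not reached, and no chain runs the other way from x_n to x_i.
So the given relations leave the order of x_i and x_n undetermined.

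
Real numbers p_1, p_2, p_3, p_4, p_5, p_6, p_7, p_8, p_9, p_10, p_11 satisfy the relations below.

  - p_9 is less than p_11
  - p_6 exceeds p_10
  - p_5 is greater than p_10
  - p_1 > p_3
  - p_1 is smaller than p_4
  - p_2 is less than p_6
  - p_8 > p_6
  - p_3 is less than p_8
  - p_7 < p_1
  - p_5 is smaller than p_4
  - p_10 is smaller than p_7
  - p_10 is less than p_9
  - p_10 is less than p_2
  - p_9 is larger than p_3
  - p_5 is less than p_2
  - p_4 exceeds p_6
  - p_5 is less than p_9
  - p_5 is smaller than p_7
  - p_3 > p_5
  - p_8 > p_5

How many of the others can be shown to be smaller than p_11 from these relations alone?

4

The elements the relations force below p_11 are p_10, p_5, p_3, p_9 — no chain reaches any other.
That is 4.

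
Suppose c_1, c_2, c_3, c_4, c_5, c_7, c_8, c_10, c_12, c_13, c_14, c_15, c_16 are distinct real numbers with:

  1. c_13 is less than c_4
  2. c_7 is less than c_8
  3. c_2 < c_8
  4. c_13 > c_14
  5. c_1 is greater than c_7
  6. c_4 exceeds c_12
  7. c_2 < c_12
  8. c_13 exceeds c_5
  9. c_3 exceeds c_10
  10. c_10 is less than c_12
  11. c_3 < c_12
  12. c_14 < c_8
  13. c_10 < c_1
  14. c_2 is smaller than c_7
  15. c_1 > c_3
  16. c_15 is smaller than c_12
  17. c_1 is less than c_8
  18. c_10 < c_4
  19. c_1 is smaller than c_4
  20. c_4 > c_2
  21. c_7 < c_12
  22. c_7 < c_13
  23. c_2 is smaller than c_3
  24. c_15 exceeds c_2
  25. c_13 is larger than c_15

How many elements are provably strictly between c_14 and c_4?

The relations place c_14 below c_4. An element lies strictly between them when it is forced above c_14 and also forced below c_4.
Above c_14: {c_13, c_8}. Below c_4: {c_2, c_10, c_15, c_3, c_7, c_1, c_12, c_5, c_13}.
Intersection: {c_13} — 1.

1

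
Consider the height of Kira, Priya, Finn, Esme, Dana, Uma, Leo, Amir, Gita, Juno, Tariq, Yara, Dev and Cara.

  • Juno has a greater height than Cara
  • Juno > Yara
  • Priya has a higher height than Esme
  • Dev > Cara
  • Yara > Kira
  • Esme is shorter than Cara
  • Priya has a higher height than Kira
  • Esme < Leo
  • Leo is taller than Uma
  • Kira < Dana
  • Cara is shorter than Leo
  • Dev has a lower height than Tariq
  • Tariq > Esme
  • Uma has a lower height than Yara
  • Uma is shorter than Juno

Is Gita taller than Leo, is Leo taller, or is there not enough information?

undetermined

Following every chain through Gita: nothing is chained to Gita.
Leo is not reached, and no chain runs the other way from Leo to Gita.
So the given relations leave the order of Gita and Leo undetermined.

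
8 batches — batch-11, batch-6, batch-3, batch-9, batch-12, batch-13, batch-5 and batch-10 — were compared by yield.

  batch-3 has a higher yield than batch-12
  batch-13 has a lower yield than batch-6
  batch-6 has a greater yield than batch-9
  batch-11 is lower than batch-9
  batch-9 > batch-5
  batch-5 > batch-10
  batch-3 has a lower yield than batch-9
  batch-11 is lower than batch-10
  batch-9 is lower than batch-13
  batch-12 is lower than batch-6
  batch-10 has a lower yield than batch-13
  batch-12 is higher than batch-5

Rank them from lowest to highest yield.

Each adjacent pair is fixed by a given relation: batch-11 < batch-10; batch-10 < batch-5; batch-5 < batch-12; batch-12 < batch-3; batch-3 < batch-9; batch-9 < batch-13; batch-13 < batch-6. Chaining them end to end gives the full order.

batch-11 < batch-10 < batch-5 < batch-12 < batch-3 < batch-9 < batch-13 < batch-6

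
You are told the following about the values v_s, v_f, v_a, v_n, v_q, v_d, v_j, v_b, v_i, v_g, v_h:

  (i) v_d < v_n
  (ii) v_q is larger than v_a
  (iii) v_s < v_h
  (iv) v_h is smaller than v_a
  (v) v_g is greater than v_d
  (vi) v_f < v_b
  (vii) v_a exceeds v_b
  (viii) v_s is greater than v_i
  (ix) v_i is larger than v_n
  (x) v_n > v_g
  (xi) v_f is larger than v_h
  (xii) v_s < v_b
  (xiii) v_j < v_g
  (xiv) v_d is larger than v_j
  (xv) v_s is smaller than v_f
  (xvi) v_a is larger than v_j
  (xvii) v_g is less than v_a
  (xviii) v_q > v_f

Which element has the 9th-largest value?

Chaining the given pairs: v_j < v_d < v_g < v_n < v_i < v_s < v_h < v_f < v_b < v_a < v_q.
The 9th largest is v_g.

v_g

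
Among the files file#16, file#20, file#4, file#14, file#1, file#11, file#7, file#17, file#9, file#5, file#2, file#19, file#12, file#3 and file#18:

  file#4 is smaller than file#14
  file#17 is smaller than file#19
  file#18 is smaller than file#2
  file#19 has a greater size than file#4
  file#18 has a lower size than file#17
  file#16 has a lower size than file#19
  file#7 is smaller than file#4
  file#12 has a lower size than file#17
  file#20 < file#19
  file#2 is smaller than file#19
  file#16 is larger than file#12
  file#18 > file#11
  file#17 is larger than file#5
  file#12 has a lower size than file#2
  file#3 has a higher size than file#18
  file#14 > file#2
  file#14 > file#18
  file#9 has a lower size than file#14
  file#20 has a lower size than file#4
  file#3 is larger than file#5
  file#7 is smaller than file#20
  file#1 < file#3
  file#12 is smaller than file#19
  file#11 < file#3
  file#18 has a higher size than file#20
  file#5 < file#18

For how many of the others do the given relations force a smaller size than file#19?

10

Directly below file#19: file#20, file#12, file#16, file#17, file#4, file#2.
One step further: file#7, file#5, file#18 (9 so far).
One step further: file#11 (10 so far).
Nothing else is reachable below file#19; 10 in all.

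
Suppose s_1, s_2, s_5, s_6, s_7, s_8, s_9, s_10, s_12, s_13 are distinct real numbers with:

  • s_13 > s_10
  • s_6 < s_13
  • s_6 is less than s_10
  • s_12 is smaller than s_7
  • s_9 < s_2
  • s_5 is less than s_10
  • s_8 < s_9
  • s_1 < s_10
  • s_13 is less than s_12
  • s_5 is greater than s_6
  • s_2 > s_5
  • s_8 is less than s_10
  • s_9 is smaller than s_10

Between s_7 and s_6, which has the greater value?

s_6 < s_5 < s_10 < s_13 < s_12 < s_7, by transitivity through s_5, s_10, s_13, s_12.
So s_6 < s_7; s_7 is the larger of the two.

s_7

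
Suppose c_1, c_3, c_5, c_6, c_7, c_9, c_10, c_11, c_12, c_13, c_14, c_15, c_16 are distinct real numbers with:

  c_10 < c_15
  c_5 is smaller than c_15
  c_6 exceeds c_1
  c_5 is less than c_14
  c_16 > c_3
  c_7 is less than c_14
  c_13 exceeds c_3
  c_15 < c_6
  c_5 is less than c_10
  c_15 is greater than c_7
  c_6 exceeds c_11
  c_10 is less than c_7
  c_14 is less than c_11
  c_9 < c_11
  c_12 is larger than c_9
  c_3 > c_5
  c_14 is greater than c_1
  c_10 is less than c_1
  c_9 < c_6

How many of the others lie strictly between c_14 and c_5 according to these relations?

The relations place c_5 below c_14. An element lies strictly between them when it is forced above c_5 and also forced below c_14.
Above c_5: {c_10, c_3, c_13, c_7, c_1, c_16, c_15, c_11, c_6}. Below c_14: {c_10, c_7, c_1}.
Intersection: {c_10, c_7, c_1} — 3.

3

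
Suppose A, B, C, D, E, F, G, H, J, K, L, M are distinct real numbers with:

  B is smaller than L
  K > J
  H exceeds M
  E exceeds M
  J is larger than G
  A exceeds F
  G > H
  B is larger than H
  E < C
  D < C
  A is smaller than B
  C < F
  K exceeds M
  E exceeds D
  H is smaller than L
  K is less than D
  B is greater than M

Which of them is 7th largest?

D

Piecing the relations together gives one ordering: M < H < G < J < K < D < E < C < F < A < B < L.
The 7th largest is D.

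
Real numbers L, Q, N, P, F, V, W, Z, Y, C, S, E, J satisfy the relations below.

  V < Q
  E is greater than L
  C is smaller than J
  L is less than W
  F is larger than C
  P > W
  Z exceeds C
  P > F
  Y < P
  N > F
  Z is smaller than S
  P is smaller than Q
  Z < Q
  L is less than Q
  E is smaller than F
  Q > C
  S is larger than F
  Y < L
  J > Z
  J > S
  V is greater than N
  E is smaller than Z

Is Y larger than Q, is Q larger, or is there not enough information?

Y < L < E < F < P < Q, by transitivity through L, E, F, P.
So Q is larger.

Q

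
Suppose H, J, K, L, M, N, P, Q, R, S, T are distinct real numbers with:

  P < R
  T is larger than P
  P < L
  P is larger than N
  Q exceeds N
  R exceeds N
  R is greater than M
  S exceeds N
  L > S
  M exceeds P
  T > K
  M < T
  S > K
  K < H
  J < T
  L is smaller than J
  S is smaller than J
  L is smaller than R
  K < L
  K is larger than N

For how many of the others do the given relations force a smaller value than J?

5

From J the given relations immediately reach S, L.
From those, N, K, P — 5 in total.
Nothing else is reachable below J; 5 in all.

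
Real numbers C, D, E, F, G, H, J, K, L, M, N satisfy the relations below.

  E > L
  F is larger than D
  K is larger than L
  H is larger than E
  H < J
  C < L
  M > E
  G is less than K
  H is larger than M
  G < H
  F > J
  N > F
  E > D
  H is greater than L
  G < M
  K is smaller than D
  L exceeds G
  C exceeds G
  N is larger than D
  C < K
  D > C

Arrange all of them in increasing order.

G < C < L < K < D < E < M < H < J < F < N

The consecutive links are each given: G < C; C < L; L < K; K < D; D < E; E < M; M < H; H < J; J < F; F < N.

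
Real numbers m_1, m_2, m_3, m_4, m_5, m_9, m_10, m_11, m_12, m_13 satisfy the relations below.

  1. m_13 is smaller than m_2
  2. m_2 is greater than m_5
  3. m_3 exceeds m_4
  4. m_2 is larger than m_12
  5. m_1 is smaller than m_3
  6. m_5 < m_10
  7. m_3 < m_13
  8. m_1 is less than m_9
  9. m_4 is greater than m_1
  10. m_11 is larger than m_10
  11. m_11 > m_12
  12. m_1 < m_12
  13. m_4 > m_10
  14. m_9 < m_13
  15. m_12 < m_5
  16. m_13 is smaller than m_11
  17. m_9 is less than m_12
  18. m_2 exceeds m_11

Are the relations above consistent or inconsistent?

consistent

The single ordering m_1 < m_9 < m_12 < m_5 < m_10 < m_4 < m_3 < m_13 < m_11 < m_2 satisfies every listed relation, so no contradiction arises.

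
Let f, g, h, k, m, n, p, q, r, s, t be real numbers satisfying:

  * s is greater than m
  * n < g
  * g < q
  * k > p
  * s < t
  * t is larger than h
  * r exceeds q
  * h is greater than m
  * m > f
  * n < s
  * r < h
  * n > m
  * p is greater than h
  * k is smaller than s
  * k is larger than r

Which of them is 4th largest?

Piecing the relations together gives one ordering: f < m < n < g < q < r < h < p < k < s < t.
Counting 4 from the largest end gives p.

p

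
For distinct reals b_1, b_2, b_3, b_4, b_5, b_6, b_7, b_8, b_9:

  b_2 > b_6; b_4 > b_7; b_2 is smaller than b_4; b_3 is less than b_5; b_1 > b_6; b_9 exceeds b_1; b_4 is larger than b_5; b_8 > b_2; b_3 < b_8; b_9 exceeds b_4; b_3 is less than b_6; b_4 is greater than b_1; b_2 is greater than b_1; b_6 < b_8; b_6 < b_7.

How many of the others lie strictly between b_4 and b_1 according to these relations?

The relations place b_1 below b_4. An element lies strictly between them when it is forced above b_1 and also forced below b_4.
Above b_1: {b_2, b_8, b_9}. Below b_4: {b_3, b_6, b_2, b_7, b_5}.
Intersection: {b_2} — 1.

1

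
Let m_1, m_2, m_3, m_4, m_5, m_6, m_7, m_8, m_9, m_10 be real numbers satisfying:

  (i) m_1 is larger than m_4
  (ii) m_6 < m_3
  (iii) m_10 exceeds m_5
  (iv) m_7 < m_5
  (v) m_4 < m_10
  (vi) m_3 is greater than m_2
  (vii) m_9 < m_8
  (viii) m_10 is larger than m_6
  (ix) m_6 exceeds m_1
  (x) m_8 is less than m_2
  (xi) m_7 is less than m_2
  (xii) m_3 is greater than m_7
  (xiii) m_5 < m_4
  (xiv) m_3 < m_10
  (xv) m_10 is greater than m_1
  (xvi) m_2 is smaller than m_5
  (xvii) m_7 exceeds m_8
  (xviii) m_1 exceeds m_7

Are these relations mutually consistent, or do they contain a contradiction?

Every relation is compatible with m_9 < m_8 < m_7 < m_2 < m_5 < m_4 < m_1 < m_6 < m_3 < m_10; the set is consistent.

consistent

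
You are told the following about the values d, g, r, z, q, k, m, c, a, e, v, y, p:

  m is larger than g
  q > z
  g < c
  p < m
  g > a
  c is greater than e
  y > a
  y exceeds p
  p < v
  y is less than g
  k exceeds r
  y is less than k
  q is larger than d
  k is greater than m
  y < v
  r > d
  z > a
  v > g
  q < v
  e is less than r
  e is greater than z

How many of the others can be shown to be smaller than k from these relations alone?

9

Directly below k: y, m, r.
One step further: p, d, a, e, g (8 so far).
One step further: z (9 so far).
Nothing else is reachable below k; 9 in all.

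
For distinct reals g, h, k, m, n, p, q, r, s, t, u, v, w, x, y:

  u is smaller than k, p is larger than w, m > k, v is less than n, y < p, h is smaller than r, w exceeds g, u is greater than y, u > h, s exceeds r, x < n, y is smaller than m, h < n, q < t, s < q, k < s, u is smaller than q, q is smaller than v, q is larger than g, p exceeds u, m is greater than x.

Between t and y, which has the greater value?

y < u and u < k give y < k.
Then k < s extends the chain to s.
With s < q: y < u < k < s < q.
Then q < t extends the chain to t.
So y < t; t is the larger of the two.

t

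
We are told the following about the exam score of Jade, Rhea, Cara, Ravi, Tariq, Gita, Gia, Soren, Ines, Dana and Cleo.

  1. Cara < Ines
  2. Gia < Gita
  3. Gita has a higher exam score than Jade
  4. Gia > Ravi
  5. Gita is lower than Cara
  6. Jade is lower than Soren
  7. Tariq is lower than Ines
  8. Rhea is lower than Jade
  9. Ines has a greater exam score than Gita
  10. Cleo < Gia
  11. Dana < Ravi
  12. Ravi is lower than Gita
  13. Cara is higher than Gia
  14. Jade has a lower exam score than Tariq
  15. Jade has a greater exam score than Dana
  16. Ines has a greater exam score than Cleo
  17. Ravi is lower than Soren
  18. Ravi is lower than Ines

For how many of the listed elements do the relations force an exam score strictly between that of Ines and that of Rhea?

The relations place Rhea below Ines. An element lies strictly between them when it is forced above Rhea and also forced below Ines.
Above Rhea: {Jade, Tariq, Soren, Gita, Cara}. Below Ines: {Dana, Cleo, Jade, Tariq, Ravi, Gia, Gita, Cara}.
Intersection: {Jade, Tariq, Gita, Cara} — 4.

4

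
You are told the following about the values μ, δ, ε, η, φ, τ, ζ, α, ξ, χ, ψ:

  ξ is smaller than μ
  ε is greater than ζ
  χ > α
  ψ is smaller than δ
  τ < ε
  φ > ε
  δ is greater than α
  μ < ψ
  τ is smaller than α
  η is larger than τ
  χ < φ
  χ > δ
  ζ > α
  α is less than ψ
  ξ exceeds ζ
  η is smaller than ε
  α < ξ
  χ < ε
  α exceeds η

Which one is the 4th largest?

δ

Chaining the given pairs: τ < η < α < ζ < ξ < μ < ψ < δ < χ < ε < φ.
The 4th largest is δ.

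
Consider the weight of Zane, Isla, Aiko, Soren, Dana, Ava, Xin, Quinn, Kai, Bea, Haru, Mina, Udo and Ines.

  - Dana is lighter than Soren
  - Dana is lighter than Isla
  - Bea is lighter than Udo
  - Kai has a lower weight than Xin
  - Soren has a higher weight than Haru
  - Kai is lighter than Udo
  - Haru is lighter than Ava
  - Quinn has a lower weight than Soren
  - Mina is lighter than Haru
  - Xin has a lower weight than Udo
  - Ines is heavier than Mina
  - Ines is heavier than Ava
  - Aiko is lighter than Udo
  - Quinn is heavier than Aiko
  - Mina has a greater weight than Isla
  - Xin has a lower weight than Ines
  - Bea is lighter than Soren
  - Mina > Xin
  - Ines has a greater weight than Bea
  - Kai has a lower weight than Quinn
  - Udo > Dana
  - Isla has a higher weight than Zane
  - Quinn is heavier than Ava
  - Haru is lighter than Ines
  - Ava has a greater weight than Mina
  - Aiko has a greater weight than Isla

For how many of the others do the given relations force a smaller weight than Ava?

7

Directly below Ava: Mina, Haru.
One step further: Xin, Isla (4 so far).
One step further: Dana, Zane, Kai (7 so far).
No other element is forced below Ava by the given relations, so the count is 7.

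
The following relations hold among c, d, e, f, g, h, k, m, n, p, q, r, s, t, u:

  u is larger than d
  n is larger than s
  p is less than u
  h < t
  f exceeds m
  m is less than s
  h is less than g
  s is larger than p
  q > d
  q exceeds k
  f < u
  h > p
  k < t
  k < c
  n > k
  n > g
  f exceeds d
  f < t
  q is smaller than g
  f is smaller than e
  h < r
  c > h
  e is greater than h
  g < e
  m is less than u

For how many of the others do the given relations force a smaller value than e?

The elements the relations force below e are m, k, p, h, d, q, f, g — no chain reaches any other.
That is 8.

8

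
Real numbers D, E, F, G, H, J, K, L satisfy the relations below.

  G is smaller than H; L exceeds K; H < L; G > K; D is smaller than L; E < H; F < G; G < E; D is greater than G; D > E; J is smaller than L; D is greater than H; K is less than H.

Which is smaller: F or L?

F

F < G < E < H < D < L, by transitivity through G, E, H, D.
So F < L; F is the smaller of the two.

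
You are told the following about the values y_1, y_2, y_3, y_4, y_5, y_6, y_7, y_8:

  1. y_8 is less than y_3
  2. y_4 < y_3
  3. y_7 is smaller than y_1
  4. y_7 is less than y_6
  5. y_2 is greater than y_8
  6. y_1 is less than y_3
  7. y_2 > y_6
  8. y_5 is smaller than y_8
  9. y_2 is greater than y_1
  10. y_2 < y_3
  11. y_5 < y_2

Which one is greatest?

y_3

y_7 is not greatest since y_7 < y_6; y_6 is not greatest since y_6 < y_2; y_5 is not greatest since y_5 < y_8; y_1 is not greatest since y_1 < y_3; y_8 is not greatest since y_8 < y_2; y_2 is not greatest since y_2 < y_3; y_4 is not greatest since y_4 < y_3.
Only y_3 has nothing above it, so y_3 is the greatest.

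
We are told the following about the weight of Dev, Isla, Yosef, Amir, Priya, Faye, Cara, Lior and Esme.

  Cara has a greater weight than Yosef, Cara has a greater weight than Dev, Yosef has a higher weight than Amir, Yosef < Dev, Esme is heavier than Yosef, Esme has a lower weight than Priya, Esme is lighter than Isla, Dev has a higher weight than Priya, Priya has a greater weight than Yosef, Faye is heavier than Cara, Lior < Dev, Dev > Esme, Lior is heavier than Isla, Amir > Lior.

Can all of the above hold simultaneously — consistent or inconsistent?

inconsistent

Chaining the given relations yields Isla < Lior < Amir < Yosef < Esme, so Isla < Esme. But one relation states Esme < Isla. These cannot both hold.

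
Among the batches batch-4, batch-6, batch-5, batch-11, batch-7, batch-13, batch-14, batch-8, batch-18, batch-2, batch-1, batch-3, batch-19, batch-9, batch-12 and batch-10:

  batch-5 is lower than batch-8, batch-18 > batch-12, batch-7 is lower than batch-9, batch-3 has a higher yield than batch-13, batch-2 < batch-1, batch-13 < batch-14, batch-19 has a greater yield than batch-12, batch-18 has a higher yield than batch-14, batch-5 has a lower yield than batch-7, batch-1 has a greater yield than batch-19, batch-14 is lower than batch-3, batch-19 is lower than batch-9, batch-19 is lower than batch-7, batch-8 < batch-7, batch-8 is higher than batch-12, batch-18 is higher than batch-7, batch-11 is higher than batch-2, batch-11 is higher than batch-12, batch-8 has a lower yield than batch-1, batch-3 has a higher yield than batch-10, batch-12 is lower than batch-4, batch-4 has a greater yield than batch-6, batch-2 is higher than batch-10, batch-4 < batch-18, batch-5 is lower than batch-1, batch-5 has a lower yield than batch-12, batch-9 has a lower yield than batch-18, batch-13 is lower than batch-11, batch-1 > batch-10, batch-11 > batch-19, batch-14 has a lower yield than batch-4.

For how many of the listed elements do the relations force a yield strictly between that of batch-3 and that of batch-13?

Chaining upward from batch-13 reaches: batch-14, batch-4, batch-18, batch-11.
Chaining downward from batch-3 reaches: batch-10, batch-14.
Strictly between batch-13 and batch-3 are those in both lists: batch-14 — 1 element.

1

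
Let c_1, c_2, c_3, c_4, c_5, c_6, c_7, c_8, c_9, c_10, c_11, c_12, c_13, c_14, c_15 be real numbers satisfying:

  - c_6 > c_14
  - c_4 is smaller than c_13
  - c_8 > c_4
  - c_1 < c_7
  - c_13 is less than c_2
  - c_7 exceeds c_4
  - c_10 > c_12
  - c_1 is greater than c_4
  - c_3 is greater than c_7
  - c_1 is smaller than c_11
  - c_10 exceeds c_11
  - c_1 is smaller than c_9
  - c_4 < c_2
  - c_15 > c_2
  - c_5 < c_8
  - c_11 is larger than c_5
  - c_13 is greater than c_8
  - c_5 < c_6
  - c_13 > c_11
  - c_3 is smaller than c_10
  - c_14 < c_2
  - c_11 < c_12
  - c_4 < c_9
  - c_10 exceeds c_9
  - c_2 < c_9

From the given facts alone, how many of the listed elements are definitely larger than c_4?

From c_4 the given relations immediately reach c_1, c_8, c_13, c_2, c_7, c_9.
From those, c_11, c_15, c_3, c_10 — 10 in total.
From those, c_12 — 11 in total.
No other element is forced above c_4 by the given relations, so the count is 11.

11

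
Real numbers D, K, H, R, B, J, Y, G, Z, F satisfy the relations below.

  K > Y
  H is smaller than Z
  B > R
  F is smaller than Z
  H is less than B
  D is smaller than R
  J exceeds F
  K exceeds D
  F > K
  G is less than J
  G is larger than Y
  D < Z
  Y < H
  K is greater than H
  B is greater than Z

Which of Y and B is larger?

B

Y < H and H < K give Y < K.
Then K < F extends the chain to F.
Then F < Z extends the chain to Z.
With Z < B: Y < H < K < F < Z < B.
So Y < B; B is the larger of the two.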